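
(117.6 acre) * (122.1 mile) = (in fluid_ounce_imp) 1 acre = 4046.8564 m^2, so 117.6 acre = 117.6 * 4046.8564 = 475910.32 m^2. 1 mile = 1609.344 m, so 122.1 mile = 122.1 * 1609.344 = 196500.9 m. Combine: 475910.32 m^2 * 196500.9 m = 9.3516806e+10 m^3. 1 fluid_ounce_imp = 2.8413063e-05 m^3, so 9.3516806e+10 m^3 = 9.3516806e+10 / 2.8413063e-05 = 3.2913315e+15 fluid_ounce_imp ≈ 3.291e+15 fluid_ounce_imp (4 s.f.). Final answer: 3.291e+15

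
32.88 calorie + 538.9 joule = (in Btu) 0.6412. Check: 1 calorie = 4.184 J, so 32.88 calorie = 32.88 * 4.184 = 137.56992 J. 538.9 joule = 538.9 J. Sum: 137.56992 + 538.9 = 676.46992 J. 1 Btu = 1055.0559 J, so 676.46992 J = 676.46992 / 1055.0559 = 0.64116977 Btu ≈ 0.6412 Btu (4 s.f.).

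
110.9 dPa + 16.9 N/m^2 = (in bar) 0.0002799. Check: 1 dPa = 0.1 Pa, so 110.9 dPa = 110.9 * 0.1 = 11.09 Pa. 16.9 N/m^2 = 16.9 Pa. Sum: 11.09 + 16.9 = 27.99 Pa. 1 bar = 100000 Pa, so 27.99 Pa = 27.99 / 100000 = 0.0002799 bar.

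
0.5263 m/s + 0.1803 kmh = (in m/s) 0.5263 m/s is already in m/s. 1 kmh = 0.27777778 m/s, so 0.1803 kmh = 0.1803 * 0.27777778 = 0.050083333 m/s. Sum: 0.5263 + 0.050083333 = 0.57638333 m/s. Result: 0.57638333 m/s ≈ 0.5764 m/s (4 s.f.). Final answer: 0.5764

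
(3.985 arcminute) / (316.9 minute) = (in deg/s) 1 arcminute = 0.00029088821 rad, so 3.985 arcminute = 3.985 * 0.00029088821 = 0.0011591895 rad. 1 minute = 60 s, so 316.9 minute = 316.9 * 60 = 19014 s. Combine: 0.0011591895 rad / 19014 s = 6.0965053e-08 rad/s. 1 deg/s = 0.017453293 rad/s, so 6.0965053e-08 rad/s = 6.0965053e-08 / 0.017453293 = 3.4930402e-06 deg/s ≈ 3.493e-06 deg/s (4 s.f.). Final answer: 3.493e-06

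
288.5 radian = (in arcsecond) 288.5 radian = 288.5 rad. 1 arcsecond = 4.8481368e-06 rad, so 288.5 rad = 288.5 / 4.8481368e-06 = 59507397 arcsecond ≈ 5.951e+07 arcsecond (4 s.f.). Final answer: 5.951e+07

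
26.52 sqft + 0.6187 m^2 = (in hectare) 0.0003082. Check: 1 sqft = 0.09290304 m^2, so 26.52 sqft = 26.52 * 0.09290304 = 2.4637886 m^2. 0.6187 m^2 is already in m^2. Sum: 2.4637886 + 0.6187 = 3.0824886 m^2. 1 hectare = 10000 m^2, so 3.0824886 m^2 = 3.0824886 / 10000 = 0.00030824886 hectare ≈ 0.0003082 hectare (4 s.f.).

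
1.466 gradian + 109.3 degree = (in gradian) 122.9. Check: 1 gradian = 0.015707963 rad, so 1.466 gradian = 1.466 * 0.015707963 = 0.023027874 rad. 1 degree = 0.017453293 rad, so 109.3 degree = 109.3 * 0.017453293 = 1.9076449 rad. Sum: 0.023027874 + 1.9076449 = 1.9306727 rad. 1 gradian = 0.015707963 rad, so 1.9306727 rad = 1.9306727 / 0.015707963 = 122.91044 gradian ≈ 122.9 gradian (4 s.f.).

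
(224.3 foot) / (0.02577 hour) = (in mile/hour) 1 foot = 0.3048 m, so 224.3 foot = 224.3 * 0.3048 = 68.36664 m. 1 hour = 3600 s, so 0.02577 hour = 0.02577 * 3600 = 92.772 s. Combine: 68.36664 m / 92.772 s = 0.73693183 m/s. 1 mile/hour = 0.44704 m/s, so 0.73693183 m/s = 0.73693183 / 0.44704 = 1.6484696 mile/hour ≈ 1.648 mile/hour (4 s.f.). Final answer: 1.648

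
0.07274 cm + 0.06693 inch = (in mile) 1.508e-06. Check: 1 cm = 0.01 m, so 0.07274 cm = 0.07274 * 0.01 = 0.0007274 m. 1 inch = 0.0254 m, so 0.06693 inch = 0.06693 * 0.0254 = 0.001700022 m. Sum: 0.0007274 + 0.001700022 = 0.002427422 m. 1 mile = 1609.344 m, so 0.002427422 m = 0.002427422 / 1609.344 = 1.5083301e-06 mile ≈ 1.508e-06 mile (4 s.f.).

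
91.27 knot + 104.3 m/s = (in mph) 1 knot = 0.51444444 m/s, so 91.27 knot = 91.27 * 0.51444444 = 46.953344 m/s. 104.3 m/s is already in m/s. Sum: 46.953344 + 104.3 = 151.25334 m/s. 1 mph = 0.44704 m/s, so 151.25334 m/s = 151.25334 / 0.44704 = 338.3441 mph ≈ 338.3 mph (4 s.f.). Final answer: 338.3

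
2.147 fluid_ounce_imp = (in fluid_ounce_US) 2.063. Check: 1 fluid_ounce_imp = 2.8413063e-05 m^3, so 2.147 fluid_ounce_imp = 2.147 * 2.8413063e-05 = 6.1002845e-05 m^3. 1 fluid_ounce_US = 2.957353e-05 m^3, so 6.1002845e-05 m^3 = 6.1002845e-05 / 2.957353e-05 = 2.0627516 fluid_ounce_US ≈ 2.063 fluid_ounce_US (4 s.f.).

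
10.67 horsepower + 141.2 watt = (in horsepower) 10.86. Check: 1 horsepower = 745.69987 W, so 10.67 horsepower = 10.67 * 745.69987 = 7956.6176 W. 141.2 watt = 141.2 W. Sum: 7956.6176 + 141.2 = 8097.8176 W. 1 horsepower = 745.69987 W, so 8097.8176 W = 8097.8176 / 745.69987 = 10.859352 horsepower ≈ 10.86 horsepower (4 s.f.).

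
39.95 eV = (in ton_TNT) 1 eV = 1.6021766e-19 J, so 39.95 eV = 39.95 * 1.6021766e-19 = 6.4006957e-18 J. 1 ton_TNT = 4.184e+09 J, so 6.4006957e-18 J = 6.4006957e-18 / 4.184e+09 = 1.529803e-27 ton_TNT ≈ 1.53e-27 ton_TNT (4 s.f.). Final answer: 1.53e-27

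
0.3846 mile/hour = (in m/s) 0.1719. Check: 1 mile/hour = 0.44704 m/s, so 0.3846 mile/hour = 0.3846 * 0.44704 = 0.17193158 m/s. Result: 0.17193158 m/s ≈ 0.1719 m/s (4 s.f.).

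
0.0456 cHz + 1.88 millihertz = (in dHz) 0.02336. Check: 1 cHz = 0.01 Hz, so 0.0456 cHz = 0.0456 * 0.01 = 0.000456 Hz. 1 millihertz = 0.001 Hz, so 1.88 millihertz = 1.88 * 0.001 = 0.00188 Hz. Sum: 0.000456 + 0.00188 = 0.002336 Hz. 1 dHz = 0.1 Hz, so 0.002336 Hz = 0.002336 / 0.1 = 0.02336 dHz.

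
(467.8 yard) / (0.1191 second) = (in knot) 1 yard = 0.9144 m, so 467.8 yard = 467.8 * 0.9144 = 427.75632 m. 0.1191 second = 0.1191 s. Combine: 427.75632 m / 0.1191 s = 3591.5728 m/s. 1 knot = 0.51444444 m/s, so 3591.5728 m/s = 3591.5728 / 0.51444444 = 6981.459 knot ≈ 6981 knot (4 s.f.). Final answer: 6981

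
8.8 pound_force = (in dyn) 1 pound_force = 4.4482216 N, so 8.8 pound_force = 8.8 * 4.4482216 = 39.14435 N. 1 dyn = 1e-05 N, so 39.14435 N = 39.14435 / 1e-05 = 3914435 dyn ≈ 3.914e+06 dyn (4 s.f.). Final answer: 3.914e+06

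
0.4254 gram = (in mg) 1 gram = 0.001 kg, so 0.4254 gram = 0.4254 * 0.001 = 0.0004254 kg. 1 mg = 1e-06 kg, so 0.0004254 kg = 0.0004254 / 1e-06 = 425.4 mg. Final answer: 425.4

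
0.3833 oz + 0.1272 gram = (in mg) 1.099e+04. Check: 1 oz = 0.028349523 kg, so 0.3833 oz = 0.3833 * 0.028349523 = 0.010866372 kg. 1 gram = 0.001 kg, so 0.1272 gram = 0.1272 * 0.001 = 0.0001272 kg. Sum: 0.010866372 + 0.0001272 = 0.010993572 kg. 1 mg = 1e-06 kg, so 0.010993572 kg = 0.010993572 / 1e-06 = 10993.572 mg ≈ 1.099e+04 mg (4 s.f.).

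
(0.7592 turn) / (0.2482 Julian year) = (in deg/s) 1 turn = 6.2831853 rad, so 0.7592 turn = 0.7592 * 6.2831853 = 4.7701943 rad. 1 Julian year = 31557600 s, so 0.2482 Julian year = 0.2482 * 31557600 = 7832596.3 s. Combine: 4.7701943 rad / 7832596.3 s = 6.0901827e-07 rad/s. 1 deg/s = 0.017453293 rad/s, so 6.0901827e-07 rad/s = 6.0901827e-07 / 0.017453293 = 3.4894177e-05 deg/s ≈ 3.489e-05 deg/s (4 s.f.). Final answer: 3.489e-05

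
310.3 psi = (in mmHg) 1.605e+04. Check: 1 psi = 6894.7573 Pa, so 310.3 psi = 310.3 * 6894.7573 = 2139443.2 Pa. 1 mmHg = 133.32237 Pa, so 2139443.2 Pa = 2139443.2 / 133.32237 = 16047.144 mmHg ≈ 1.605e+04 mmHg (4 s.f.).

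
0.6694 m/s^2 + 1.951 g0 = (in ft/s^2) 0.6694 m/s^2 is already in m/s^2. 1 g0 = 9.80665 m/s^2, so 1.951 g0 = 1.951 * 9.80665 = 19.132774 m/s^2. Sum: 0.6694 + 19.132774 = 19.802174 m/s^2. 1 ft/s^2 = 0.3048 m/s^2, so 19.802174 m/s^2 = 19.802174 / 0.3048 = 64.967763 ft/s^2 ≈ 64.97 ft/s^2 (4 s.f.). Final answer: 64.97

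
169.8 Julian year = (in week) 8860. Check: 1 Julian year = 31557600 s, so 169.8 Julian year = 169.8 * 31557600 = 5.3584805e+09 s. 1 week = 604800 s, so 5.3584805e+09 s = 5.3584805e+09 / 604800 = 8859.9214 week ≈ 8860 week (4 s.f.).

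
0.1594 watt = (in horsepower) 0.1594 watt = 0.1594 W. 1 horsepower = 745.69987 W, so 0.1594 W = 0.1594 / 745.69987 = 0.00021375892 horsepower ≈ 0.0002138 horsepower (4 s.f.). Final answer: 0.0002138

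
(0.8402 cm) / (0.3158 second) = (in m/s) 0.02661. Check: 1 cm = 0.01 m, so 0.8402 cm = 0.8402 * 0.01 = 0.008402 m. 0.3158 second = 0.3158 s. Combine: 0.008402 m / 0.3158 s = 0.026605446 m/s. Result: 0.026605446 m/s ≈ 0.02661 m/s (4 s.f.).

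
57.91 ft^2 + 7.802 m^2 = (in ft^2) 1 ft^2 = 0.09290304 m^2, so 57.91 ft^2 = 57.91 * 0.09290304 = 5.380015 m^2. 7.802 m^2 is already in m^2. Sum: 5.380015 + 7.802 = 13.182015 m^2. 1 ft^2 = 0.09290304 m^2, so 13.182015 m^2 = 13.182015 / 0.09290304 = 141.89003 ft^2 ≈ 141.9 ft^2 (4 s.f.). Final answer: 141.9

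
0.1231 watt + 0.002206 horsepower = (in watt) 1.768. Check: 0.1231 watt = 0.1231 W. 1 horsepower = 745.69987 W, so 0.002206 horsepower = 0.002206 * 745.69987 = 1.6450139 W. Sum: 0.1231 + 1.6450139 = 1.7681139 W. 1.7681139 W = 1.7681139 watt ≈ 1.768 watt (4 s.f.).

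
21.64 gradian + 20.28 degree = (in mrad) 1 gradian = 0.015707963 rad, so 21.64 gradian = 21.64 * 0.015707963 = 0.33992033 rad. 1 degree = 0.017453293 rad, so 20.28 degree = 20.28 * 0.017453293 = 0.35395277 rad. Sum: 0.33992033 + 0.35395277 = 0.6938731 rad. 1 mrad = 0.001 rad, so 0.6938731 rad = 0.6938731 / 0.001 = 693.8731 mrad ≈ 693.9 mrad (4 s.f.). Final answer: 693.9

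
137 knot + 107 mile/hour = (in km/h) 425.9. Check: 1 knot = 0.51444444 m/s, so 137 knot = 137 * 0.51444444 = 70.478889 m/s. 1 mile/hour = 0.44704 m/s, so 107 mile/hour = 107 * 0.44704 = 47.83328 m/s. Sum: 70.478889 + 47.83328 = 118.31217 m/s. 1 km/h = 0.27777778 m/s, so 118.31217 m/s = 118.31217 / 0.27777778 = 425.92381 km/h ≈ 425.9 km/h (4 s.f.).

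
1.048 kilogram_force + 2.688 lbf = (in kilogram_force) 1 kilogram_force = 9.80665 N, so 1.048 kilogram_force = 1.048 * 9.80665 = 10.277369 N. 1 lbf = 4.4482216 N, so 2.688 lbf = 2.688 * 4.4482216 = 11.95682 N. Sum: 10.277369 + 11.95682 = 22.234189 N. 1 kilogram_force = 9.80665 N, so 22.234189 N = 22.234189 / 9.80665 = 2.2672563 kilogram_force ≈ 2.267 kilogram_force (4 s.f.). Final answer: 2.267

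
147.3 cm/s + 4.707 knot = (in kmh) 1 cm/s = 0.01 m/s, so 147.3 cm/s = 147.3 * 0.01 = 1.473 m/s. 1 knot = 0.51444444 m/s, so 4.707 knot = 4.707 * 0.51444444 = 2.42149 m/s. Sum: 1.473 + 2.42149 = 3.89449 m/s. 1 kmh = 0.27777778 m/s, so 3.89449 m/s = 3.89449 / 0.27777778 = 14.020164 kmh ≈ 14.02 kmh (4 s.f.). Final answer: 14.02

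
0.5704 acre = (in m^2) 1 acre = 4046.8564 m^2, so 0.5704 acre = 0.5704 * 4046.8564 = 2308.3269 m^2. Result: 2308.3269 m^2 ≈ 2308 m^2 (4 s.f.). Final answer: 2308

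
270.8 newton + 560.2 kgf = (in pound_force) 270.8 newton = 270.8 N. 1 kgf = 9.80665 N, so 560.2 kgf = 560.2 * 9.80665 = 5493.6853 N. Sum: 270.8 + 5493.6853 = 5764.4853 N. 1 pound_force = 4.4482216 N, so 5764.4853 N = 5764.4853 / 4.4482216 = 1295.9079 pound_force ≈ 1296 pound_force (4 s.f.). Final answer: 1296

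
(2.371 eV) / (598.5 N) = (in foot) 2.082e-21. Check: 1 eV = 1.6021766e-19 J, so 2.371 eV = 2.371 * 1.6021766e-19 = 3.7987608e-19 J. 598.5 N is already in N. Combine: 3.7987608e-19 J / 598.5 N = 6.3471358e-22 m. 1 foot = 0.3048 m, so 6.3471358e-22 m = 6.3471358e-22 / 0.3048 = 2.0823936e-21 foot ≈ 2.082e-21 foot (4 s.f.).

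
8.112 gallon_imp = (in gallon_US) 1 gallon_imp = 0.00454609 m^3, so 8.112 gallon_imp = 8.112 * 0.00454609 = 0.036877882 m^3. 1 gallon_US = 0.0037854118 m^3, so 0.036877882 m^3 = 0.036877882 / 0.0037854118 = 9.7421058 gallon_US ≈ 9.742 gallon_US (4 s.f.). Final answer: 9.742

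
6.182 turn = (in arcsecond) 1 turn = 6.2831853 rad, so 6.182 turn = 6.182 * 6.2831853 = 38.842652 rad. 1 arcsecond = 4.8481368e-06 rad, so 38.842652 rad = 38.842652 / 4.8481368e-06 = 8011872 arcsecond ≈ 8.012e+06 arcsecond (4 s.f.). Final answer: 8.012e+06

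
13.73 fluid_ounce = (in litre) 0.406. Check: 1 fluid_ounce = 2.957353e-05 m^3, so 13.73 fluid_ounce = 13.73 * 2.957353e-05 = 0.00040604456 m^3. 1 litre = 0.001 m^3, so 0.00040604456 m^3 = 0.00040604456 / 0.001 = 0.40604456 litre ≈ 0.406 litre (4 s.f.).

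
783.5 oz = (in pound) 1 oz = 0.028349523 kg, so 783.5 oz = 783.5 * 0.028349523 = 22.211851 kg. 1 pound = 0.45359237 kg, so 22.211851 kg = 22.211851 / 0.45359237 = 48.96875 pound ≈ 48.97 pound (4 s.f.). Final answer: 48.97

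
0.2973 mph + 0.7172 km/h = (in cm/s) 1 mph = 0.44704 m/s, so 0.2973 mph = 0.2973 * 0.44704 = 0.13290499 m/s. 1 km/h = 0.27777778 m/s, so 0.7172 km/h = 0.7172 * 0.27777778 = 0.19922222 m/s. Sum: 0.13290499 + 0.19922222 = 0.33212721 m/s. 1 cm/s = 0.01 m/s, so 0.33212721 m/s = 0.33212721 / 0.01 = 33.212721 cm/s ≈ 33.21 cm/s (4 s.f.). Final answer: 33.21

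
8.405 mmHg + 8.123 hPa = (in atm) 1 mmHg = 133.32237 Pa, so 8.405 mmHg = 8.405 * 133.32237 = 1120.5745 Pa. 1 hPa = 100 Pa, so 8.123 hPa = 8.123 * 100 = 812.3 Pa. Sum: 1120.5745 + 812.3 = 1932.8745 Pa. 1 atm = 101325 Pa, so 1932.8745 Pa = 1932.8745 / 101325 = 0.019075988 atm ≈ 0.01908 atm (4 s.f.). Final answer: 0.01908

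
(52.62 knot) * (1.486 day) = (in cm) 1 knot = 0.51444444 m/s, so 52.62 knot = 52.62 * 0.51444444 = 27.070067 m/s. 1 day = 86400 s, so 1.486 day = 1.486 * 86400 = 128390.4 s. Combine: 27.070067 m/s * 128390.4 s = 3475536.7 m. 1 cm = 0.01 m, so 3475536.7 m = 3475536.7 / 0.01 = 3.4755367e+08 cm ≈ 3.476e+08 cm (4 s.f.). Final answer: 3.476e+08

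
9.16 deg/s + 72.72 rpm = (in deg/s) 445.5. Check: 1 deg/s = 0.017453293 rad/s, so 9.16 deg/s = 9.16 * 0.017453293 = 0.15987216 rad/s. 1 rpm = 0.10471976 rad/s, so 72.72 rpm = 72.72 * 0.10471976 = 7.6152206 rad/s. Sum: 0.15987216 + 7.6152206 = 7.7750928 rad/s. 1 deg/s = 0.017453293 rad/s, so 7.7750928 rad/s = 7.7750928 / 0.017453293 = 445.48 deg/s ≈ 445.5 deg/s (4 s.f.).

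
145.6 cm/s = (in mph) 1 cm/s = 0.01 m/s, so 145.6 cm/s = 145.6 * 0.01 = 1.456 m/s. 1 mph = 0.44704 m/s, so 1.456 m/s = 1.456 / 0.44704 = 3.2569792 mph ≈ 3.257 mph (4 s.f.). Final answer: 3.257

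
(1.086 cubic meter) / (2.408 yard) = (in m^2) 1.086 cubic meter = 1.086 m^3. 1 yard = 0.9144 m, so 2.408 yard = 2.408 * 0.9144 = 2.2018752 m. Combine: 1.086 m^3 / 2.2018752 m = 0.49321596 m^2. Result: 0.49321596 m^2 ≈ 0.4932 m^2 (4 s.f.). Final answer: 0.4932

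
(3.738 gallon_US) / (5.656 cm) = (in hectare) 2.502e-05. Check: 1 gallon_US = 0.0037854118 m^3, so 3.738 gallon_US = 3.738 * 0.0037854118 = 0.014149869 m^3. 1 cm = 0.01 m, so 5.656 cm = 5.656 * 0.01 = 0.05656 m. Combine: 0.014149869 m^3 / 0.05656 m = 0.25017449 m^2. 1 hectare = 10000 m^2, so 0.25017449 m^2 = 0.25017449 / 10000 = 2.5017449e-05 hectare ≈ 2.502e-05 hectare (4 s.f.).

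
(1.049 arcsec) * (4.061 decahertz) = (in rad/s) 1 arcsec = 4.8481368e-06 rad, so 1.049 arcsec = 1.049 * 4.8481368e-06 = 5.0856955e-06 rad. 1 decahertz = 10 Hz, so 4.061 decahertz = 4.061 * 10 = 40.61 Hz. Combine: 5.0856955e-06 rad * 40.61 Hz = 0.00020653009 rad/s. Result: 0.00020653009 rad/s ≈ 0.0002065 rad/s (4 s.f.). Final answer: 0.0002065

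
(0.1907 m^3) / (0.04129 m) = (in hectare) 0.1907 m^3 is already in m^3. 0.04129 m is already in m. Combine: 0.1907 m^3 / 0.04129 m = 4.6185517 m^2. 1 hectare = 10000 m^2, so 4.6185517 m^2 = 4.6185517 / 10000 = 0.00046185517 hectare ≈ 0.0004619 hectare (4 s.f.). Final answer: 0.0004619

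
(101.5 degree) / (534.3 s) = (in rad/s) 1 degree = 0.017453293 rad, so 101.5 degree = 101.5 * 0.017453293 = 1.7715092 rad. 534.3 s is already in s. Combine: 1.7715092 rad / 534.3 s = 0.0033155703 rad/s. Result: 0.0033155703 rad/s ≈ 0.003316 rad/s (4 s.f.). Final answer: 0.003316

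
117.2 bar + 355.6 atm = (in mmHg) 1 bar = 100000 Pa, so 117.2 bar = 117.2 * 100000 = 11720000 Pa. 1 atm = 101325 Pa, so 355.6 atm = 355.6 * 101325 = 36031170 Pa. Sum: 11720000 + 36031170 = 47751170 Pa. 1 mmHg = 133.32237 Pa, so 47751170 Pa = 47751170 / 133.32237 = 358163.23 mmHg ≈ 3.582e+05 mmHg (4 s.f.). Final answer: 3.582e+05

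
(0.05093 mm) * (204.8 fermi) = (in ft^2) 1.123e-16. Check: 1 mm = 0.001 m, so 0.05093 mm = 0.05093 * 0.001 = 5.093e-05 m. 1 fermi = 1e-15 m, so 204.8 fermi = 204.8 * 1e-15 = 2.048e-13 m. Combine: 5.093e-05 m * 2.048e-13 m = 1.0430464e-17 m^2. 1 ft^2 = 0.09290304 m^2, so 1.0430464e-17 m^2 = 1.0430464e-17 / 0.09290304 = 1.1227258e-16 ft^2 ≈ 1.123e-16 ft^2 (4 s.f.).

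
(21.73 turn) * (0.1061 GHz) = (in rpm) 1 turn = 6.2831853 rad, so 21.73 turn = 21.73 * 6.2831853 = 136.53362 rad. 1 GHz = 1e+09 Hz, so 0.1061 GHz = 0.1061 * 1e+09 = 1.061e+08 Hz. Combine: 136.53362 rad * 1.061e+08 Hz = 1.4486217e+10 rad/s. 1 rpm = 0.10471976 rad/s, so 1.4486217e+10 rad/s = 1.4486217e+10 / 0.10471976 = 1.3833318e+11 rpm ≈ 1.383e+11 rpm (4 s.f.). Final answer: 1.383e+11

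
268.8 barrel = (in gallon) 1 barrel = 0.15898729 m^3, so 268.8 barrel = 268.8 * 0.15898729 = 42.735785 m^3. 1 gallon = 0.0037854118 m^3, so 42.735785 m^3 = 42.735785 / 0.0037854118 = 11289.6 gallon ≈ 1.129e+04 gallon (4 s.f.). Final answer: 1.129e+04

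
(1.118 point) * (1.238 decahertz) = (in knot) 0.009491. Check: 1 point = 0.00035277778 m, so 1.118 point = 1.118 * 0.00035277778 = 0.00039440556 m. 1 decahertz = 10 Hz, so 1.238 decahertz = 1.238 * 10 = 12.38 Hz. Combine: 0.00039440556 m * 12.38 Hz = 0.0048827408 m/s. 1 knot = 0.51444444 m/s, so 0.0048827408 m/s = 0.0048827408 / 0.51444444 = 0.0094912888 knot ≈ 0.009491 knot (4 s.f.).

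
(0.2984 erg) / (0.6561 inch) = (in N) 1 erg = 1e-07 J, so 0.2984 erg = 0.2984 * 1e-07 = 2.984e-08 J. 1 inch = 0.0254 m, so 0.6561 inch = 0.6561 * 0.0254 = 0.01666494 m. Combine: 2.984e-08 J / 0.01666494 m = 1.7905855e-06 N. Result: 1.7905855e-06 N ≈ 1.791e-06 N (4 s.f.). Final answer: 1.791e-06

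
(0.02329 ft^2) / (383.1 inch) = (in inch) 1 ft^2 = 0.09290304 m^2, so 0.02329 ft^2 = 0.02329 * 0.09290304 = 0.0021637118 m^2. 1 inch = 0.0254 m, so 383.1 inch = 383.1 * 0.0254 = 9.73074 m. Combine: 0.0021637118 m^2 / 9.73074 m = 0.0002223584 m. 1 inch = 0.0254 m, so 0.0002223584 m = 0.0002223584 / 0.0254 = 0.0087542678 inch ≈ 0.008754 inch (4 s.f.). Final answer: 0.008754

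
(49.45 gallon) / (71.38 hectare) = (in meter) 1 gallon = 0.0037854118 m^3, so 49.45 gallon = 49.45 * 0.0037854118 = 0.18718861 m^3. 1 hectare = 10000 m^2, so 71.38 hectare = 71.38 * 10000 = 713800 m^2. Combine: 0.18718861 m^3 / 713800 m^2 = 2.6224238e-07 m. 2.6224238e-07 m = 2.6224238e-07 meter ≈ 2.622e-07 meter (4 s.f.). Final answer: 2.622e-07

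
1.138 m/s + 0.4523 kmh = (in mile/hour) 1.138 m/s is already in m/s. 1 kmh = 0.27777778 m/s, so 0.4523 kmh = 0.4523 * 0.27777778 = 0.12563889 m/s. Sum: 1.138 + 0.12563889 = 1.2636389 m/s. 1 mile/hour = 0.44704 m/s, so 1.2636389 m/s = 1.2636389 / 0.44704 = 2.8266797 mile/hour ≈ 2.827 mile/hour (4 s.f.). Final answer: 2.827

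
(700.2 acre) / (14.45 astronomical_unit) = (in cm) 0.0001311. Check: 1 acre = 4046.8564 m^2, so 700.2 acre = 700.2 * 4046.8564 = 2833608.9 m^2. 1 astronomical_unit = 1.4959787e+11 m, so 14.45 astronomical_unit = 14.45 * 1.4959787e+11 = 2.1616892e+12 m. Combine: 2833608.9 m^2 / 2.1616892e+12 m = 1.3108308e-06 m. 1 cm = 0.01 m, so 1.3108308e-06 m = 1.3108308e-06 / 0.01 = 0.00013108308 cm ≈ 0.0001311 cm (4 s.f.).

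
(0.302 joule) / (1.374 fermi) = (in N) 0.302 joule = 0.302 J. 1 fermi = 1e-15 m, so 1.374 fermi = 1.374 * 1e-15 = 1.374e-15 m. Combine: 0.302 J / 1.374e-15 m = 2.1979622e+14 N. Result: 2.1979622e+14 N ≈ 2.198e+14 N (4 s.f.). Final answer: 2.198e+14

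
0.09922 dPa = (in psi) 1 dPa = 0.1 Pa, so 0.09922 dPa = 0.09922 * 0.1 = 0.009922 Pa. 1 psi = 6894.7573 Pa, so 0.009922 Pa = 0.009922 / 6894.7573 = 1.4390644e-06 psi ≈ 1.439e-06 psi (4 s.f.). Final answer: 1.439e-06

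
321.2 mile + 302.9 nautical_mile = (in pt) 1 mile = 1609.344 m, so 321.2 mile = 321.2 * 1609.344 = 516921.29 m. 1 nautical_mile = 1852 m, so 302.9 nautical_mile = 302.9 * 1852 = 560970.8 m. Sum: 516921.29 + 560970.8 = 1077892.1 m. 1 pt = 0.00035277778 m, so 1077892.1 m = 1077892.1 / 0.00035277778 = 3.0554422e+09 pt ≈ 3.055e+09 pt (4 s.f.). Final answer: 3.055e+09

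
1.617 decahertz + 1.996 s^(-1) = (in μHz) 1.817e+07. Check: 1 decahertz = 10 Hz, so 1.617 decahertz = 1.617 * 10 = 16.17 Hz. 1.996 s^(-1) = 1.996 Hz. Sum: 16.17 + 1.996 = 18.166 Hz. 1 μHz = 1e-06 Hz, so 18.166 Hz = 18.166 / 1e-06 = 18166000 μHz ≈ 1.817e+07 μHz (4 s.f.).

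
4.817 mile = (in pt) 2.197e+07. Check: 1 mile = 1609.344 m, so 4.817 mile = 4.817 * 1609.344 = 7752.21 m. 1 pt = 0.00035277778 m, so 7752.21 m = 7752.21 / 0.00035277778 = 21974769 pt ≈ 2.197e+07 pt (4 s.f.).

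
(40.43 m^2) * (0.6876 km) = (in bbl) 40.43 m^2 is already in m^2. 1 km = 1000 m, so 0.6876 km = 0.6876 * 1000 = 687.6 m. Combine: 40.43 m^2 * 687.6 m = 27799.668 m^3. 1 bbl = 0.15898729 m^3, so 27799.668 m^3 = 27799.668 / 0.15898729 = 174854.65 bbl ≈ 1.749e+05 bbl (4 s.f.). Final answer: 1.749e+05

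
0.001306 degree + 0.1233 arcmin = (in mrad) 1 degree = 0.017453293 rad, so 0.001306 degree = 0.001306 * 0.017453293 = 2.2794e-05 rad. 1 arcmin = 0.00029088821 rad, so 0.1233 arcmin = 0.1233 * 0.00029088821 = 3.5866516e-05 rad. Sum: 2.2794e-05 + 3.5866516e-05 = 5.8660516e-05 rad. 1 mrad = 0.001 rad, so 5.8660516e-05 rad = 5.8660516e-05 / 0.001 = 0.058660516 mrad ≈ 0.05866 mrad (4 s.f.). Final answer: 0.05866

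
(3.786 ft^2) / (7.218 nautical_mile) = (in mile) 1 ft^2 = 0.09290304 m^2, so 3.786 ft^2 = 3.786 * 0.09290304 = 0.35173091 m^2. 1 nautical_mile = 1852 m, so 7.218 nautical_mile = 7.218 * 1852 = 13367.736 m. Combine: 0.35173091 m^2 / 13367.736 m = 2.6311928e-05 m. 1 mile = 1609.344 m, so 2.6311928e-05 m = 2.6311928e-05 / 1609.344 = 1.6349474e-08 mile ≈ 1.635e-08 mile (4 s.f.). Final answer: 1.635e-08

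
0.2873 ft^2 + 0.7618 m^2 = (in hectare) 1 ft^2 = 0.09290304 m^2, so 0.2873 ft^2 = 0.2873 * 0.09290304 = 0.026691043 m^2. 0.7618 m^2 is already in m^2. Sum: 0.026691043 + 0.7618 = 0.78849104 m^2. 1 hectare = 10000 m^2, so 0.78849104 m^2 = 0.78849104 / 10000 = 7.8849104e-05 hectare ≈ 7.885e-05 hectare (4 s.f.). Final answer: 7.885e-05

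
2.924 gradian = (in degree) 1 gradian = 0.015707963 rad, so 2.924 gradian = 2.924 * 0.015707963 = 0.045930085 rad. 1 degree = 0.017453293 rad, so 0.045930085 rad = 0.045930085 / 0.017453293 = 2.6316 degree ≈ 2.632 degree (4 s.f.). Final answer: 2.632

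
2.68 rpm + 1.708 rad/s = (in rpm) 18.99. Check: 1 rpm = 0.10471976 rad/s, so 2.68 rpm = 2.68 * 0.10471976 = 0.28064894 rad/s. 1.708 rad/s is already in rad/s. Sum: 0.28064894 + 1.708 = 1.9886489 rad/s. 1 rpm = 0.10471976 rad/s, so 1.9886489 rad/s = 1.9886489 / 0.10471976 = 18.990199 rpm ≈ 18.99 rpm (4 s.f.).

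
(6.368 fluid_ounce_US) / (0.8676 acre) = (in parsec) 1.738e-24. Check: 1 fluid_ounce_US = 2.957353e-05 m^3, so 6.368 fluid_ounce_US = 6.368 * 2.957353e-05 = 0.00018832424 m^3. 1 acre = 4046.8564 m^2, so 0.8676 acre = 0.8676 * 4046.8564 = 3511.0526 m^2. Combine: 0.00018832424 m^3 / 3511.0526 m^2 = 5.3637543e-08 m. 1 parsec = 3.0856776e+16 m, so 5.3637543e-08 m = 5.3637543e-08 / 3.0856776e+16 = 1.7382744e-24 parsec ≈ 1.738e-24 parsec (4 s.f.).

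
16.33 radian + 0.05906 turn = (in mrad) 16.33 radian = 16.33 rad. 1 turn = 6.2831853 rad, so 0.05906 turn = 0.05906 * 6.2831853 = 0.37108492 rad. Sum: 16.33 + 0.37108492 = 16.701085 rad. 1 mrad = 0.001 rad, so 16.701085 rad = 16.701085 / 0.001 = 16701.085 mrad ≈ 1.67e+04 mrad (4 s.f.). Final answer: 1.67e+04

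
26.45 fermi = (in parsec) 1 fermi = 1e-15 m, so 26.45 fermi = 26.45 * 1e-15 = 2.645e-14 m. 1 parsec = 3.0856776e+16 m, so 2.645e-14 m = 2.645e-14 / 3.0856776e+16 = 8.5718612e-31 parsec ≈ 8.572e-31 parsec (4 s.f.). Final answer: 8.572e-31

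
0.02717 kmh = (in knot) 0.01467. Check: 1 kmh = 0.27777778 m/s, so 0.02717 kmh = 0.02717 * 0.27777778 = 0.0075472222 m/s. 1 knot = 0.51444444 m/s, so 0.0075472222 m/s = 0.0075472222 / 0.51444444 = 0.014670626 knot ≈ 0.01467 knot (4 s.f.).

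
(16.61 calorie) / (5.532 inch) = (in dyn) 4.946e+07. Check: 1 calorie = 4.184 J, so 16.61 calorie = 16.61 * 4.184 = 69.49624 J. 1 inch = 0.0254 m, so 5.532 inch = 5.532 * 0.0254 = 0.1405128 m. Combine: 69.49624 J / 0.1405128 m = 494.5901 N. 1 dyn = 1e-05 N, so 494.5901 N = 494.5901 / 1e-05 = 49459010 dyn ≈ 4.946e+07 dyn (4 s.f.).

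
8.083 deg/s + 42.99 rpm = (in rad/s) 4.643. Check: 1 deg/s = 0.017453293 rad/s, so 8.083 deg/s = 8.083 * 0.017453293 = 0.14107496 rad/s. 1 rpm = 0.10471976 rad/s, so 42.99 rpm = 42.99 * 0.10471976 = 4.5019023 rad/s. Sum: 0.14107496 + 4.5019023 = 4.6429772 rad/s. Result: 4.6429772 rad/s ≈ 4.643 rad/s (4 s.f.).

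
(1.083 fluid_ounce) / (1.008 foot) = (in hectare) 1.042e-08. Check: 1 fluid_ounce = 2.957353e-05 m^3, so 1.083 fluid_ounce = 1.083 * 2.957353e-05 = 3.2028133e-05 m^3. 1 foot = 0.3048 m, so 1.008 foot = 1.008 * 0.3048 = 0.3072384 m. Combine: 3.2028133e-05 m^3 / 0.3072384 m = 0.00010424521 m^2. 1 hectare = 10000 m^2, so 0.00010424521 m^2 = 0.00010424521 / 10000 = 1.0424521e-08 hectare ≈ 1.042e-08 hectare (4 s.f.).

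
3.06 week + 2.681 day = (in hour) 1 week = 604800 s, so 3.06 week = 3.06 * 604800 = 1850688 s. 1 day = 86400 s, so 2.681 day = 2.681 * 86400 = 231638.4 s. Sum: 1850688 + 231638.4 = 2082326.4 s. 1 hour = 3600 s, so 2082326.4 s = 2082326.4 / 3600 = 578.424 hour ≈ 578.4 hour (4 s.f.). Final answer: 578.4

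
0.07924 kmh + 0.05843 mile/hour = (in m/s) 1 kmh = 0.27777778 m/s, so 0.07924 kmh = 0.07924 * 0.27777778 = 0.022011111 m/s. 1 mile/hour = 0.44704 m/s, so 0.05843 mile/hour = 0.05843 * 0.44704 = 0.026120547 m/s. Sum: 0.022011111 + 0.026120547 = 0.048131658 m/s. Result: 0.048131658 m/s ≈ 0.04813 m/s (4 s.f.). Final answer: 0.04813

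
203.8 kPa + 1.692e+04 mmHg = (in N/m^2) 2.46e+06. Check: 1 kPa = 1000 Pa, so 203.8 kPa = 203.8 * 1000 = 203800 Pa. 1 mmHg = 133.32237 Pa, so 1.692e+04 mmHg = 1.692e+04 * 133.32237 = 2255814.5 Pa. Sum: 203800 + 2255814.5 = 2459614.5 Pa. 2459614.5 Pa = 2459614.5 N/m^2 ≈ 2.46e+06 N/m^2 (4 s.f.).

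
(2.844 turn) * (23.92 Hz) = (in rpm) 4082. Check: 1 turn = 6.2831853 rad, so 2.844 turn = 2.844 * 6.2831853 = 17.869379 rad. 23.92 Hz is already in Hz. Combine: 17.869379 rad * 23.92 Hz = 427.43555 rad/s. 1 rpm = 0.10471976 rad/s, so 427.43555 rad/s = 427.43555 / 0.10471976 = 4081.7088 rpm ≈ 4082 rpm (4 s.f.).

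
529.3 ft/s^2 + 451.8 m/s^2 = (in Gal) 1 ft/s^2 = 0.3048 m/s^2, so 529.3 ft/s^2 = 529.3 * 0.3048 = 161.33064 m/s^2. 451.8 m/s^2 is already in m/s^2. Sum: 161.33064 + 451.8 = 613.13064 m/s^2. 1 Gal = 0.01 m/s^2, so 613.13064 m/s^2 = 613.13064 / 0.01 = 61313.064 Gal ≈ 6.131e+04 Gal (4 s.f.). Final answer: 6.131e+04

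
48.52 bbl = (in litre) 1 bbl = 0.15898729 m^3, so 48.52 bbl = 48.52 * 0.15898729 = 7.7140635 m^3. 1 litre = 0.001 m^3, so 7.7140635 m^3 = 7.7140635 / 0.001 = 7714.0635 litre ≈ 7714 litre (4 s.f.). Final answer: 7714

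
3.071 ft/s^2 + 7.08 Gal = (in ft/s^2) 1 ft/s^2 = 0.3048 m/s^2, so 3.071 ft/s^2 = 3.071 * 0.3048 = 0.9360408 m/s^2. 1 Gal = 0.01 m/s^2, so 7.08 Gal = 7.08 * 0.01 = 0.0708 m/s^2. Sum: 0.9360408 + 0.0708 = 1.0068408 m/s^2. 1 ft/s^2 = 0.3048 m/s^2, so 1.0068408 m/s^2 = 1.0068408 / 0.3048 = 3.3032835 ft/s^2 ≈ 3.303 ft/s^2 (4 s.f.). Final answer: 3.303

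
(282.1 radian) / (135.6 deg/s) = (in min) 1.987. Check: 282.1 radian = 282.1 rad. 1 deg/s = 0.017453293 rad/s, so 135.6 deg/s = 135.6 * 0.017453293 = 2.3666665 rad/s. Combine: 282.1 rad / 2.3666665 rad/s = 119.19719 s. 1 min = 60 s, so 119.19719 s = 119.19719 / 60 = 1.9866199 min ≈ 1.987 min (4 s.f.).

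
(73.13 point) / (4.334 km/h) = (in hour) 1 point = 0.00035277778 m, so 73.13 point = 73.13 * 0.00035277778 = 0.025798639 m. 1 km/h = 0.27777778 m/s, so 4.334 km/h = 4.334 * 0.27777778 = 1.2038889 m/s. Combine: 0.025798639 m / 1.2038889 m/s = 0.021429419 s. 1 hour = 3600 s, so 0.021429419 s = 0.021429419 / 3600 = 5.9526163e-06 hour ≈ 5.953e-06 hour (4 s.f.). Final answer: 5.953e-06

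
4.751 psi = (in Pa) 3.276e+04. Check: 1 psi = 6894.7573 Pa, so 4.751 psi = 4.751 * 6894.7573 = 32756.992 Pa. Result: 32756.992 Pa ≈ 3.276e+04 Pa (4 s.f.).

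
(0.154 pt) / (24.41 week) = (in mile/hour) 8.232e-12. Check: 1 pt = 0.00035277778 m, so 0.154 pt = 0.154 * 0.00035277778 = 5.4327778e-05 m. 1 week = 604800 s, so 24.41 week = 24.41 * 604800 = 14763168 s. Combine: 5.4327778e-05 m / 14763168 s = 3.6799539e-12 m/s. 1 mile/hour = 0.44704 m/s, so 3.6799539e-12 m/s = 3.6799539e-12 / 0.44704 = 8.2318225e-12 mile/hour ≈ 8.232e-12 mile/hour (4 s.f.).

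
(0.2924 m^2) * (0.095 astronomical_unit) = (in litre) 4.156e+12. Check: 0.2924 m^2 is already in m^2. 1 astronomical_unit = 1.4959787e+11 m, so 0.095 astronomical_unit = 0.095 * 1.4959787e+11 = 1.4211798e+10 m. Combine: 0.2924 m^2 * 1.4211798e+10 m = 4.1555297e+09 m^3. 1 litre = 0.001 m^3, so 4.1555297e+09 m^3 = 4.1555297e+09 / 0.001 = 4.1555297e+12 litre ≈ 4.156e+12 litre (4 s.f.).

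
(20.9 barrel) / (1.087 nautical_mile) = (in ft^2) 0.01777. Check: 1 barrel = 0.15898729 m^3, so 20.9 barrel = 20.9 * 0.15898729 = 3.3228345 m^3. 1 nautical_mile = 1852 m, so 1.087 nautical_mile = 1.087 * 1852 = 2013.124 m. Combine: 3.3228345 m^3 / 2013.124 m = 0.0016505861 m^2. 1 ft^2 = 0.09290304 m^2, so 0.0016505861 m^2 = 0.0016505861 / 0.09290304 = 0.017766761 ft^2 ≈ 0.01777 ft^2 (4 s.f.).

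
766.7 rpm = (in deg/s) 4600. Check: 1 rpm = 0.10471976 rad/s, so 766.7 rpm = 766.7 * 0.10471976 = 80.288636 rad/s. 1 deg/s = 0.017453293 rad/s, so 80.288636 rad/s = 80.288636 / 0.017453293 = 4600.2 deg/s ≈ 4600 deg/s (4 s.f.).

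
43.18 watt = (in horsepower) 0.05791. Check: 43.18 watt = 43.18 W. 1 horsepower = 745.69987 W, so 43.18 W = 43.18 / 745.69987 = 0.057905334 horsepower ≈ 0.05791 horsepower (4 s.f.).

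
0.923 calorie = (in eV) 1 calorie = 4.184 J, so 0.923 calorie = 0.923 * 4.184 = 3.861832 J. 1 eV = 1.6021766e-19 J, so 3.861832 J = 3.861832 / 1.6021766e-19 = 2.4103659e+19 eV ≈ 2.41e+19 eV (4 s.f.). Final answer: 2.41e+19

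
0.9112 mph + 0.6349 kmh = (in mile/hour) 1 mph = 0.44704 m/s, so 0.9112 mph = 0.9112 * 0.44704 = 0.40734285 m/s. 1 kmh = 0.27777778 m/s, so 0.6349 kmh = 0.6349 * 0.27777778 = 0.17636111 m/s. Sum: 0.40734285 + 0.17636111 = 0.58370396 m/s. 1 mile/hour = 0.44704 m/s, so 0.58370396 m/s = 0.58370396 / 0.44704 = 1.3057086 mile/hour ≈ 1.306 mile/hour (4 s.f.). Final answer: 1.306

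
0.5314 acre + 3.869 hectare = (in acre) 1 acre = 4046.8564 m^2, so 0.5314 acre = 0.5314 * 4046.8564 = 2150.4995 m^2. 1 hectare = 10000 m^2, so 3.869 hectare = 3.869 * 10000 = 38690 m^2. Sum: 2150.4995 + 38690 = 40840.5 m^2. 1 acre = 4046.8564 m^2, so 40840.5 m^2 = 40840.5 / 4046.8564 = 10.091907 acre ≈ 10.09 acre (4 s.f.). Final answer: 10.09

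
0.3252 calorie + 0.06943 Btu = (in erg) 7.461e+08. Check: 1 calorie = 4.184 J, so 0.3252 calorie = 0.3252 * 4.184 = 1.3606368 J. 1 Btu = 1055.0559 J, so 0.06943 Btu = 0.06943 * 1055.0559 = 73.252528 J. Sum: 1.3606368 + 73.252528 = 74.613165 J. 1 erg = 1e-07 J, so 74.613165 J = 74.613165 / 1e-07 = 7.4613165e+08 erg ≈ 7.461e+08 erg (4 s.f.).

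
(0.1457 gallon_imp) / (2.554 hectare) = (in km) 2.593e-11. Check: 1 gallon_imp = 0.00454609 m^3, so 0.1457 gallon_imp = 0.1457 * 0.00454609 = 0.00066236531 m^3. 1 hectare = 10000 m^2, so 2.554 hectare = 2.554 * 10000 = 25540 m^2. Combine: 0.00066236531 m^3 / 25540 m^2 = 2.5934429e-08 m. 1 km = 1000 m, so 2.5934429e-08 m = 2.5934429e-08 / 1000 = 2.5934429e-11 km ≈ 2.593e-11 km (4 s.f.).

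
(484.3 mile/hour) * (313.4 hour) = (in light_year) 1 mile/hour = 0.44704 m/s, so 484.3 mile/hour = 484.3 * 0.44704 = 216.50147 m/s. 1 hour = 3600 s, so 313.4 hour = 313.4 * 3600 = 1128240 s. Combine: 216.50147 m/s * 1128240 s = 2.4426562e+08 m. 1 light_year = 9.4607305e+15 m, so 2.4426562e+08 m = 2.4426562e+08 / 9.4607305e+15 = 2.5818896e-08 light_year ≈ 2.582e-08 light_year (4 s.f.). Final answer: 2.582e-08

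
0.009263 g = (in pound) 2.042e-05. Check: 1 g = 0.001 kg, so 0.009263 g = 0.009263 * 0.001 = 9.263e-06 kg. 1 pound = 0.45359237 kg, so 9.263e-06 kg = 9.263e-06 / 0.45359237 = 2.0421419e-05 pound ≈ 2.042e-05 pound (4 s.f.).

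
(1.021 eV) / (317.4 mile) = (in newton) 3.202e-25. Check: 1 eV = 1.6021766e-19 J, so 1.021 eV = 1.021 * 1.6021766e-19 = 1.6358223e-19 J. 1 mile = 1609.344 m, so 317.4 mile = 317.4 * 1609.344 = 510805.79 m. Combine: 1.6358223e-19 J / 510805.79 m = 3.202435e-25 N. 3.202435e-25 N = 3.202435e-25 newton ≈ 3.202e-25 newton (4 s.f.).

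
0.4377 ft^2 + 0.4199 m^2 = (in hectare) 1 ft^2 = 0.09290304 m^2, so 0.4377 ft^2 = 0.4377 * 0.09290304 = 0.040663661 m^2. 0.4199 m^2 is already in m^2. Sum: 0.040663661 + 0.4199 = 0.46056366 m^2. 1 hectare = 10000 m^2, so 0.46056366 m^2 = 0.46056366 / 10000 = 4.6056366e-05 hectare ≈ 4.606e-05 hectare (4 s.f.). Final answer: 4.606e-05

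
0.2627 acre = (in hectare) 1 acre = 4046.8564 m^2, so 0.2627 acre = 0.2627 * 4046.8564 = 1063.1092 m^2. 1 hectare = 10000 m^2, so 1063.1092 m^2 = 1063.1092 / 10000 = 0.10631092 hectare ≈ 0.1063 hectare (4 s.f.). Final answer: 0.1063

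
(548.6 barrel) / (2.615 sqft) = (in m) 1 barrel = 0.15898729 m^3, so 548.6 barrel = 548.6 * 0.15898729 = 87.22043 m^3. 1 sqft = 0.09290304 m^2, so 2.615 sqft = 2.615 * 0.09290304 = 0.24294145 m^2. Combine: 87.22043 m^3 / 0.24294145 m^2 = 359.01832 m. Result: 359.01832 m ≈ 359 m (4 s.f.). Final answer: 359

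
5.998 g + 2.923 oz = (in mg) 1 g = 0.001 kg, so 5.998 g = 5.998 * 0.001 = 0.005998 kg. 1 oz = 0.028349523 kg, so 2.923 oz = 2.923 * 0.028349523 = 0.082865656 kg. Sum: 0.005998 + 0.082865656 = 0.088863656 kg. 1 mg = 1e-06 kg, so 0.088863656 kg = 0.088863656 / 1e-06 = 88863.656 mg ≈ 8.886e+04 mg (4 s.f.). Final answer: 8.886e+04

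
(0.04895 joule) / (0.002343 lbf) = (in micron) 4.697e+06. Check: 0.04895 joule = 0.04895 J. 1 lbf = 4.4482216 N, so 0.002343 lbf = 0.002343 * 4.4482216 = 0.010422183 N. Combine: 0.04895 J / 0.010422183 N = 4.6967127 m. 1 micron = 1e-06 m, so 4.6967127 m = 4.6967127 / 1e-06 = 4696712.7 micron ≈ 4.697e+06 micron (4 s.f.).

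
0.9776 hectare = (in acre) 1 hectare = 10000 m^2, so 0.9776 hectare = 0.9776 * 10000 = 9776 m^2. 1 acre = 4046.8564 m^2, so 9776 m^2 = 9776 / 4046.8564 = 2.4157022 acre ≈ 2.416 acre (4 s.f.). Final answer: 2.416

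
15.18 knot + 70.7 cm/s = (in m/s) 8.516. Check: 1 knot = 0.51444444 m/s, so 15.18 knot = 15.18 * 0.51444444 = 7.8092667 m/s. 1 cm/s = 0.01 m/s, so 70.7 cm/s = 70.7 * 0.01 = 0.707 m/s. Sum: 7.8092667 + 0.707 = 8.5162667 m/s. Result: 8.5162667 m/s ≈ 8.516 m/s (4 s.f.).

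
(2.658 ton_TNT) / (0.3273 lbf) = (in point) 2.165e+13. Check: 1 ton_TNT = 4.184e+09 J, so 2.658 ton_TNT = 2.658 * 4.184e+09 = 1.1121072e+10 J. 1 lbf = 4.4482216 N, so 0.3273 lbf = 0.3273 * 4.4482216 = 1.4559029 N. Combine: 1.1121072e+10 J / 1.4559029 N = 7.6386081e+09 m. 1 point = 0.00035277778 m, so 7.6386081e+09 m = 7.6386081e+09 / 0.00035277778 = 2.1652747e+13 point ≈ 2.165e+13 point (4 s.f.).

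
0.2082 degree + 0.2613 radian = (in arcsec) 5.465e+04. Check: 1 degree = 0.017453293 rad, so 0.2082 degree = 0.2082 * 0.017453293 = 0.0036337755 rad. 0.2613 radian = 0.2613 rad. Sum: 0.0036337755 + 0.2613 = 0.26493378 rad. 1 arcsec = 4.8481368e-06 rad, so 0.26493378 rad = 0.26493378 / 4.8481368e-06 = 54646.514 arcsec ≈ 5.465e+04 arcsec (4 s.f.).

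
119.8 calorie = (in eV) 3.129e+21. Check: 1 calorie = 4.184 J, so 119.8 calorie = 119.8 * 4.184 = 501.2432 J. 1 eV = 1.6021766e-19 J, so 501.2432 J = 501.2432 / 1.6021766e-19 = 3.128514e+21 eV ≈ 3.129e+21 eV (4 s.f.).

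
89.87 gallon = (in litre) 340.2. Check: 1 gallon = 0.0037854118 m^3, so 89.87 gallon = 89.87 * 0.0037854118 = 0.34019496 m^3. 1 litre = 0.001 m^3, so 0.34019496 m^3 = 0.34019496 / 0.001 = 340.19496 litre ≈ 340.2 litre (4 s.f.).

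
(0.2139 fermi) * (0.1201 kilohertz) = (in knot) 1 fermi = 1e-15 m, so 0.2139 fermi = 0.2139 * 1e-15 = 2.139e-16 m. 1 kilohertz = 1000 Hz, so 0.1201 kilohertz = 0.1201 * 1000 = 120.1 Hz. Combine: 2.139e-16 m * 120.1 Hz = 2.568939e-14 m/s. 1 knot = 0.51444444 m/s, so 2.568939e-14 m/s = 2.568939e-14 / 0.51444444 = 4.9936179e-14 knot ≈ 4.994e-14 knot (4 s.f.). Final answer: 4.994e-14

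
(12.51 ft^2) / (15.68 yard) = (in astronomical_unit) 5.419e-13. Check: 1 ft^2 = 0.09290304 m^2, so 12.51 ft^2 = 12.51 * 0.09290304 = 1.162217 m^2. 1 yard = 0.9144 m, so 15.68 yard = 15.68 * 0.9144 = 14.337792 m. Combine: 1.162217 m^2 / 14.337792 m = 0.081059694 m. 1 astronomical_unit = 1.4959787e+11 m, so 0.081059694 m = 0.081059694 / 1.4959787e+11 = 5.4185059e-13 astronomical_unit ≈ 5.419e-13 astronomical_unit (4 s.f.).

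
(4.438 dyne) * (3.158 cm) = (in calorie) 1 dyne = 1e-05 N, so 4.438 dyne = 4.438 * 1e-05 = 4.438e-05 N. 1 cm = 0.01 m, so 3.158 cm = 3.158 * 0.01 = 0.03158 m. Combine: 4.438e-05 N * 0.03158 m = 1.4015204e-06 J. 1 calorie = 4.184 J, so 1.4015204e-06 J = 1.4015204e-06 / 4.184 = 3.3497141e-07 calorie ≈ 3.35e-07 calorie (4 s.f.). Final answer: 3.35e-07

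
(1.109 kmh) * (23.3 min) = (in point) 1.221e+06. Check: 1 kmh = 0.27777778 m/s, so 1.109 kmh = 1.109 * 0.27777778 = 0.30805556 m/s. 1 min = 60 s, so 23.3 min = 23.3 * 60 = 1398 s. Combine: 0.30805556 m/s * 1398 s = 430.66167 m. 1 point = 0.00035277778 m, so 430.66167 m = 430.66167 / 0.00035277778 = 1220773.2 point ≈ 1.221e+06 point (4 s.f.).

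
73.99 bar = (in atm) 1 bar = 100000 Pa, so 73.99 bar = 73.99 * 100000 = 7399000 Pa. 1 atm = 101325 Pa, so 7399000 Pa = 7399000 / 101325 = 73.022453 atm ≈ 73.02 atm (4 s.f.). Final answer: 73.02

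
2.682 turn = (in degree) 1 turn = 6.2831853 rad, so 2.682 turn = 2.682 * 6.2831853 = 16.851503 rad. 1 degree = 0.017453293 rad, so 16.851503 rad = 16.851503 / 0.017453293 = 965.52 degree ≈ 965.5 degree (4 s.f.). Final answer: 965.5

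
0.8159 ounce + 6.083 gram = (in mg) 1 ounce = 0.028349523 kg, so 0.8159 ounce = 0.8159 * 0.028349523 = 0.023130376 kg. 1 gram = 0.001 kg, so 6.083 gram = 6.083 * 0.001 = 0.006083 kg. Sum: 0.023130376 + 0.006083 = 0.029213376 kg. 1 mg = 1e-06 kg, so 0.029213376 kg = 0.029213376 / 1e-06 = 29213.376 mg ≈ 2.921e+04 mg (4 s.f.). Final answer: 2.921e+04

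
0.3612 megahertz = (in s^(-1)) 3.612e+05. Check: 1 megahertz = 1000000 Hz, so 0.3612 megahertz = 0.3612 * 1000000 = 361200 Hz. 361200 Hz = 361200 s^(-1) ≈ 3.612e+05 s^(-1) (4 s.f.).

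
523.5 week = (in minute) 1 week = 604800 s, so 523.5 week = 523.5 * 604800 = 3.166128e+08 s. 1 minute = 60 s, so 3.166128e+08 s = 3.166128e+08 / 60 = 5276880 minute ≈ 5.277e+06 minute (4 s.f.). Final answer: 5.277e+06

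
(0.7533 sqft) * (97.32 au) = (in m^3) 1.019e+12. Check: 1 sqft = 0.09290304 m^2, so 0.7533 sqft = 0.7533 * 0.09290304 = 0.06998386 m^2. 1 au = 1.4959787e+11 m, so 97.32 au = 97.32 * 1.4959787e+11 = 1.4558865e+13 m. Combine: 0.06998386 m^2 * 1.4558865e+13 m = 1.0188856e+12 m^3. Result: 1.0188856e+12 m^3 ≈ 1.019e+12 m^3 (4 s.f.).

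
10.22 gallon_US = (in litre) 1 gallon_US = 0.0037854118 m^3, so 10.22 gallon_US = 10.22 * 0.0037854118 = 0.038686908 m^3. 1 litre = 0.001 m^3, so 0.038686908 m^3 = 0.038686908 / 0.001 = 38.686908 litre ≈ 38.69 litre (4 s.f.). Final answer: 38.69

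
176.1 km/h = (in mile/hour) 1 km/h = 0.27777778 m/s, so 176.1 km/h = 176.1 * 0.27777778 = 48.916667 m/s. 1 mile/hour = 0.44704 m/s, so 48.916667 m/s = 48.916667 / 0.44704 = 109.42347 mile/hour ≈ 109.4 mile/hour (4 s.f.). Final answer: 109.4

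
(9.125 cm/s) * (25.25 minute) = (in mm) 1 cm/s = 0.01 m/s, so 9.125 cm/s = 9.125 * 0.01 = 0.09125 m/s. 1 minute = 60 s, so 25.25 minute = 25.25 * 60 = 1515 s. Combine: 0.09125 m/s * 1515 s = 138.24375 m. 1 mm = 0.001 m, so 138.24375 m = 138.24375 / 0.001 = 138243.75 mm ≈ 1.382e+05 mm (4 s.f.). Final answer: 1.382e+05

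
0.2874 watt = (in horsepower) 0.0003854. Check: 0.2874 watt = 0.2874 W. 1 horsepower = 745.69987 W, so 0.2874 W = 0.2874 / 745.69987 = 0.00038540975 horsepower ≈ 0.0003854 horsepower (4 s.f.).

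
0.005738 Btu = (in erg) 1 Btu = 1055.0559 J, so 0.005738 Btu = 0.005738 * 1055.0559 = 6.0539105 J. 1 erg = 1e-07 J, so 6.0539105 J = 6.0539105 / 1e-07 = 60539105 erg ≈ 6.054e+07 erg (4 s.f.). Final answer: 6.054e+07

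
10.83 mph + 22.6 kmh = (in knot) 1 mph = 0.44704 m/s, so 10.83 mph = 10.83 * 0.44704 = 4.8414432 m/s. 1 kmh = 0.27777778 m/s, so 22.6 kmh = 22.6 * 0.27777778 = 6.2777778 m/s. Sum: 4.8414432 + 6.2777778 = 11.119221 m/s. 1 knot = 0.51444444 m/s, so 11.119221 m/s = 11.119221 / 0.51444444 = 21.614036 knot ≈ 21.61 knot (4 s.f.). Final answer: 21.61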